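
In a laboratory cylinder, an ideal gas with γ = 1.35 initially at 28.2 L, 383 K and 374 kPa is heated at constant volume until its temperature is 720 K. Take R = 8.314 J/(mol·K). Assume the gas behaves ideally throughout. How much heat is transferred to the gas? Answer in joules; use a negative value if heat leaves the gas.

n = P₁V₁/(RT₁) = 374×28.2/(8.314×383) = 3.31 mol.
Isochoric: V stays 28.2 L; P/T = const ⇒ T₂ = 720 K, P₂ = 703 kPa.
W = 0 (no volume change).
ΔU = nCvΔT = 3.31×23.8×(720−383) = 26500 J.
Q = ΔU = 26500 J.

26500 J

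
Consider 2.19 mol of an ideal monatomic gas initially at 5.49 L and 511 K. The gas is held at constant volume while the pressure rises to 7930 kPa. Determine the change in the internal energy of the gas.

51300 J

P₁ = nRT₁/V₁ = 2.19×8.314×511/5.49 = 1690 kPa.
Isochoric: V stays 5.49 L; P/T = const ⇒ T₂ = 2390 K, P₂ = 7930 kPa.
For an ideal gas ΔU = nCvΔT with Cv = (3/2)R = 12.5 J/(mol·K).
ΔU = 2.19×12.5×(2390−511) = 51300 J.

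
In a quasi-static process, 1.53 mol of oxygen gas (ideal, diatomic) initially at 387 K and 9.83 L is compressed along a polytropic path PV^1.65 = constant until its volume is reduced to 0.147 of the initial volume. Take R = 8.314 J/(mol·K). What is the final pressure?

11800 kPa

P₁ = nRT₁/V₁ = 1.53×8.314×387/9.83 = 501 kPa.
Polytropic n=1.65: T₂ = T₁(V₁/V₂)^(n−1) = 387×(6.80)^0.65 = 1350 K; P₂ = P₁(V₁/V₂)^n = 11800 kPa.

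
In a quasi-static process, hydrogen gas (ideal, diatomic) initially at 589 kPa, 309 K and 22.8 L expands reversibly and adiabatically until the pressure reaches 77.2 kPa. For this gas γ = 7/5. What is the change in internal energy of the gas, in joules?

n = P₁V₁/(RT₁) = 589×22.8/(8.314×309) = 5.23 mol.
Adiabatic: T₂/T₁ = (P₂/P₁)^((γ−1)/γ) ⇒ T₂ = 309×(0.131)^0.286 = 173 K; V₂ = 97.3 L.
For an ideal gas ΔU = nCvΔT with Cv = (5/2)R = 20.8 J/(mol·K).
ΔU = 5.23×20.8×(173−309) = -14800 J.

-14800 J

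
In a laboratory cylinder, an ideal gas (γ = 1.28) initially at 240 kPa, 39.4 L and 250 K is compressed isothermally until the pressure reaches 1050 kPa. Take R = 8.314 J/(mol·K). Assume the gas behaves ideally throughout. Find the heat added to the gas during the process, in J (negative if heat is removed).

n = P₁V₁/(RT₁) = 240×39.4/(8.314×250) = 4.55 mol.
Isothermal: T stays 250 K; PV = const ⇒ V₂ = 9.01 L, P₂ = 1050 kPa.
ΔU = 0 (ideal gas, T constant).
W = nRT ln(V₂/V₁) = 4.55×8.314×250×ln(0.229) = -14000 J.
Q = ΔU + W = -14000 J.

-14000 J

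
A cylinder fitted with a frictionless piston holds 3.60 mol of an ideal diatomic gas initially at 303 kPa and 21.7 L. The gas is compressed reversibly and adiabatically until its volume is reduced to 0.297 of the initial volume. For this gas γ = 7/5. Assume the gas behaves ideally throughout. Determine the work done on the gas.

T₁ = P₁V₁/(nR) = 303×21.7/(3.60×8.314) = 220 K.
Adiabatic: TV^(γ−1) = const ⇒ T₂ = 220×(3.37)^0.400 = 357 K; PV^γ = const ⇒ P₂ = 1660 kPa.
ΔU = nCvΔT = 3.60×20.8×(357−220) = 10300 J.
Q = 0 for an adiabatic process, so W = −ΔU = -10300 J.
Work done on the gas = −W_by = 10300 J.

10300 J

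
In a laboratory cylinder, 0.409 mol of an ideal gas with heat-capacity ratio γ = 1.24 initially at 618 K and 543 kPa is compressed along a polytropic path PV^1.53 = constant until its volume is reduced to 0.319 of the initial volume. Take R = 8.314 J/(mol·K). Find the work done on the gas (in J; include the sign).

3300 J

V₁ = nRT₁/P₁ = 0.409×8.314×618/543 = 3.87 L.
Polytropic n=1.53: T₂ = T₁(V₁/V₂)^(n−1) = 618×(3.13)^0.53 = 1130 K; P₂ = P₁(V₁/V₂)^n = 3120 kPa.
W = (P₁V₁−P₂V₂)/(n−1) = (543×3.87−3120×1.23)/0.53 = -3300 J.
Work done on the gas = −W_by = 3300 J.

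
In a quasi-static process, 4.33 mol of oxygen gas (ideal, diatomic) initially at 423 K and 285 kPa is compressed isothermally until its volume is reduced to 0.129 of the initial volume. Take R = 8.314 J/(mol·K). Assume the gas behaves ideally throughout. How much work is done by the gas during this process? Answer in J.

-31200 J

V₁ = nRT₁/P₁ = 4.33×8.314×423/285 = 53.4 L.
Isothermal: T stays 423 K; PV = const ⇒ V₂ = 6.89 L, P₂ = 2210 kPa.
W = nRT ln(V₂/V₁) = 4.33×8.314×423×ln(0.129) = -31200 J.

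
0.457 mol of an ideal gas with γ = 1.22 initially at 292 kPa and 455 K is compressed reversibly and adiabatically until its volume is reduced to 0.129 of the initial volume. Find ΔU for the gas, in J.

V₁ = nRT₁/P₁ = 0.457×8.314×455/292 = 5.92 L.
Adiabatic: TV^(γ−1) = const ⇒ T₂ = 455×(7.75)^0.220 = 714 K; PV^γ = const ⇒ P₂ = 3550 kPa.
For an ideal gas ΔU = nCvΔT with Cv = R/(γ−1) = 37.8 J/(mol·K).
ΔU = 0.457×37.8×(714−455) = 4470 J.

4470 J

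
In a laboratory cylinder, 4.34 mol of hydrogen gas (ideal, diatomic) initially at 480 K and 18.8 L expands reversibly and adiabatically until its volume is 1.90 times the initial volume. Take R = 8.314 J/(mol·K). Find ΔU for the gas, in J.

P₁ = nRT₁/V₁ = 4.34×8.314×480/18.8 = 921 kPa.
Adiabatic: TV^(γ−1) = const ⇒ T₂ = 480×(0.526)^0.400 = 371 K; PV^γ = const ⇒ P₂ = 375 kPa.
For an ideal gas ΔU = nCvΔT with Cv = (5/2)R = 20.8 J/(mol·K).
ΔU = 4.34×20.8×(371−480) = -9800 J.

-9800 J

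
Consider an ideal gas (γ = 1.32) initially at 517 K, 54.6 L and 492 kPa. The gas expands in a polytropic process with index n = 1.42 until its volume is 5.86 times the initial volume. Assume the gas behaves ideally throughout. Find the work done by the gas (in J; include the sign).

33500 J

n = P₁V₁/(RT₁) = 492×54.6/(8.314×517) = 6.25 mol.
Polytropic n=1.42: T₂ = T₁(V₁/V₂)^(n−1) = 517×(0.171)^0.42 = 246 K; P₂ = P₁(V₁/V₂)^n = 40.0 kPa.
W = (P₁V₁−P₂V₂)/(n−1) = (492×54.6−40.0×320)/0.42 = 33500 J.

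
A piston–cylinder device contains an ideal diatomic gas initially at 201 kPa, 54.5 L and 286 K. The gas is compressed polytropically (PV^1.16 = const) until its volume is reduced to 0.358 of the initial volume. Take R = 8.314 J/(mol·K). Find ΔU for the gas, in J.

n = P₁V₁/(RT₁) = 201×54.5/(8.314×286) = 4.61 mol.
Polytropic n=1.16: T₂ = T₁(V₁/V₂)^(n−1) = 286×(2.79)^0.16 = 337 K; P₂ = P₁(V₁/V₂)^n = 662 kPa.
For an ideal gas ΔU = nCvΔT with Cv = (5/2)R = 20.8 J/(mol·K).
ΔU = 4.61×20.8×(337−286) = 4890 J.

4890 J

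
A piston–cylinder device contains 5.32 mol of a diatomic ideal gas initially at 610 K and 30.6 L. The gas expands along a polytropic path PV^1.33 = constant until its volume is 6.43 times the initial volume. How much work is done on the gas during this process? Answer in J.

P₁ = nRT₁/V₁ = 5.32×8.314×610/30.6 = 882 kPa.
Polytropic n=1.33: T₂ = T₁(V₁/V₂)^(n−1) = 610×(0.156)^0.33 = 330 K; P₂ = P₁(V₁/V₂)^n = 74.2 kPa.
W = (P₁V₁−P₂V₂)/(n−1) = (882×30.6−74.2×197)/0.33 = 37500 J.
Work done on the gas = −W_by = -37500 J.

-37500 J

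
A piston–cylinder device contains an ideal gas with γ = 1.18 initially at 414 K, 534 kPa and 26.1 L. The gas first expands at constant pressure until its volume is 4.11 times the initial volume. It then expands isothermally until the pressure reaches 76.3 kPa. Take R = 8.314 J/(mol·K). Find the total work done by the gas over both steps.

n = P₁V₁/(RT₁) = 534×26.1/(8.314×414) = 4.05 mol.
Step 1 — Isobaric: P stays 534 kPa; V/T = const ⇒ T₂ = 1700 K, V₂ = 107 L.
W = PΔV = 534×(107−26.1) kPa·L = 43300 J.
ΔU = nCvΔT = 4.05×46.2×(1700−414) = 241000 J.
Q = ΔU + W = nCpΔT = 284000 J.
State after step 1: P = 534 kPa, V = 107 L, T = 1700 K.
Step 2 — Isothermal: T stays 1700 K; PV = const ⇒ V₂ = 751 L, P₂ = 76.3 kPa.
ΔU = 0 (ideal gas, T constant).
W = nRT ln(V₂/V₁) = 4.05×8.314×1700×ln(7.00) = 111000 J.
Q = ΔU + W = 111000 J.
Net over both steps: W = 155000 J, Q = 396000 J, ΔU = 241000 J.

155000 J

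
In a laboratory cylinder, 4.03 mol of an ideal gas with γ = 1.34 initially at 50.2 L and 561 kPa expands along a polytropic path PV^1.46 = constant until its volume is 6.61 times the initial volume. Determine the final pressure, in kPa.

T₁ = P₁V₁/(nR) = 561×50.2/(4.03×8.314) = 841 K.
Polytropic n=1.46: T₂ = T₁(V₁/V₂)^(n−1) = 841×(0.151)^0.46 = 353 K; P₂ = P₁(V₁/V₂)^n = 35.6 kPa.

35.6 kPa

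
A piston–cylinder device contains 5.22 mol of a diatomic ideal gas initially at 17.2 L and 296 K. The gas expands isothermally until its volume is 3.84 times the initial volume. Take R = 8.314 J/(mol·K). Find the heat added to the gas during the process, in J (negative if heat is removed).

P₁ = nRT₁/V₁ = 5.22×8.314×296/17.2 = 747 kPa.
Isothermal: T stays 296 K; PV = const ⇒ V₂ = 66.0 L, P₂ = 194 kPa.
ΔU = 0 (ideal gas, T constant).
W = nRT ln(V₂/V₁) = 5.22×8.314×296×ln(3.84) = 17300 J.
Q = ΔU + W = 17300 J.

17300 J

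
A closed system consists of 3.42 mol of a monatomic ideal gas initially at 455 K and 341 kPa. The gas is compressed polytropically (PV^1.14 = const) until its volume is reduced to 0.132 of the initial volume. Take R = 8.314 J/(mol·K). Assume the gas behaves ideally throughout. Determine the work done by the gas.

V₁ = nRT₁/P₁ = 3.42×8.314×455/341 = 37.9 L.
Polytropic n=1.14: T₂ = T₁(V₁/V₂)^(n−1) = 455×(7.58)^0.14 = 604 K; P₂ = P₁(V₁/V₂)^n = 3430 kPa.
W = (P₁V₁−P₂V₂)/(n−1) = (341×37.9−3430×5.01)/0.14 = -30300 J.

-30300 J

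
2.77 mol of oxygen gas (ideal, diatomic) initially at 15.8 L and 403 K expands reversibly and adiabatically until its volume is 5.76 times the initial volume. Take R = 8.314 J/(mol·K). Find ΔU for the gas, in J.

-11700 J

P₁ = nRT₁/V₁ = 2.77×8.314×403/15.8 = 587 kPa.
Adiabatic: TV^(γ−1) = const ⇒ T₂ = 403×(0.174)^0.400 = 200 K; PV^γ = const ⇒ P₂ = 50.6 kPa.
For an ideal gas ΔU = nCvΔT with Cv = (5/2)R = 20.8 J/(mol·K).
ΔU = 2.77×20.8×(200−403) = -11700 J.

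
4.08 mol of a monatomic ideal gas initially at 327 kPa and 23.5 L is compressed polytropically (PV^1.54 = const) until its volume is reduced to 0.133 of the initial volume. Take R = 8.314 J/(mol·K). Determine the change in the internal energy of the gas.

22700 J

T₁ = P₁V₁/(nR) = 327×23.5/(4.08×8.314) = 227 K.
Polytropic n=1.54: T₂ = T₁(V₁/V₂)^(n−1) = 227×(7.52)^0.54 = 673 K; P₂ = P₁(V₁/V₂)^n = 7310 kPa.
For an ideal gas ΔU = nCvΔT with Cv = (3/2)R = 12.5 J/(mol·K).
ΔU = 4.08×12.5×(673−227) = 22700 J.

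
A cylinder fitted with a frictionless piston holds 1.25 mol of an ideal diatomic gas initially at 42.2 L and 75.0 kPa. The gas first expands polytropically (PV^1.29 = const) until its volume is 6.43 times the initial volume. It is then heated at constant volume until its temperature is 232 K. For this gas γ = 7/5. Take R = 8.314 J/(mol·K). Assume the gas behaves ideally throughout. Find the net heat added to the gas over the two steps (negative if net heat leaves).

T₁ = P₁V₁/(nR) = 75.0×42.2/(1.25×8.314) = 305 K.
Step 1 — Polytropic n=1.29: T₂ = T₁(V₁/V₂)^(n−1) = 305×(0.156)^0.29 = 178 K; P₂ = P₁(V₁/V₂)^n = 6.80 kPa.
W = (P₁V₁−P₂V₂)/(n−1) = (75.0×42.2−6.80×271)/0.29 = 4550 J.
ΔU = nCvΔT = 1.25×20.8×(178−305) = -3300 J.
Q = ΔU + W = 1250 J.
State after step 1: P = 6.80 kPa, V = 271 L, T = 178 K.
Step 2 — Isochoric: V stays 271 L; P/T = const ⇒ T₂ = 232 K, P₂ = 8.89 kPa.
W = 0 (no volume change).
ΔU = nCvΔT = 1.25×20.8×(232−178) = 1420 J.
Q = ΔU = 1420 J.
Net over both steps: W = 4550 J, Q = 2670 J, ΔU = -1880 J.

2670 J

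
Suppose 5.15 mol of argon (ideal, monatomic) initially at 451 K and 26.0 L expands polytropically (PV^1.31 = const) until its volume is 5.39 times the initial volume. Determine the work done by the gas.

P₁ = nRT₁/V₁ = 5.15×8.314×451/26.0 = 743 kPa.
Polytropic n=1.31: T₂ = T₁(V₁/V₂)^(n−1) = 451×(0.186)^0.31 = 268 K; P₂ = P₁(V₁/V₂)^n = 81.7 kPa.
W = (P₁V₁−P₂V₂)/(n−1) = (743×26.0−81.7×140)/0.31 = 25300 J.

25300 J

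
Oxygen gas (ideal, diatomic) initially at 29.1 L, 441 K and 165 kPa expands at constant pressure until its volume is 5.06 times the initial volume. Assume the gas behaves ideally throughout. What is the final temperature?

Isobaric: P stays 165 kPa; V/T = const ⇒ T₂ = 2230 K, V₂ = 147 L.

2230 K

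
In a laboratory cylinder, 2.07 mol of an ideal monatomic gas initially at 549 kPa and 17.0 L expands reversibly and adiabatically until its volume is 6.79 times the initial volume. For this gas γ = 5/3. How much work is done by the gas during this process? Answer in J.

T₁ = P₁V₁/(nR) = 549×17.0/(2.07×8.314) = 542 K.
Adiabatic: TV^(γ−1) = const ⇒ T₂ = 542×(0.147)^0.667 = 151 K; PV^γ = const ⇒ P₂ = 22.5 kPa.
ΔU = nCvΔT = 2.07×12.5×(151−542) = -10100 J.
Q = 0 for an adiabatic process, so W = −ΔU = 10100 J.

10100 J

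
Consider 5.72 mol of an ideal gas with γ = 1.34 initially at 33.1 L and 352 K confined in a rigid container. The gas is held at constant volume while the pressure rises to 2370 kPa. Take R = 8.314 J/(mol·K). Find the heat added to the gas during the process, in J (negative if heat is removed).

181000 J

P₁ = nRT₁/V₁ = 5.72×8.314×352/33.1 = 506 kPa.
Isochoric: V stays 33.1 L; P/T = const ⇒ T₂ = 1650 K, P₂ = 2370 kPa.
W = 0 (no volume change).
ΔU = nCvΔT = 5.72×24.5×(1650−352) = 181000 J.
Q = ΔU = 181000 J.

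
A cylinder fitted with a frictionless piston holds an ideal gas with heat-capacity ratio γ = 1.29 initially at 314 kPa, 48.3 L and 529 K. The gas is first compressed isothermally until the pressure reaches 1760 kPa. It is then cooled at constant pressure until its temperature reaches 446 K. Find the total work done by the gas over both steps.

-28500 J

n = P₁V₁/(RT₁) = 314×48.3/(8.314×529) = 3.45 mol.
Step 1 — Isothermal: T stays 529 K; PV = const ⇒ V₂ = 8.62 L, P₂ = 1760 kPa.
ΔU = 0 (ideal gas, T constant).
W = nRT ln(V₂/V₁) = 3.45×8.314×529×ln(0.178) = -26100 J.
Q = ΔU + W = -26100 J.
State after step 1: P = 1760 kPa, V = 8.62 L, T = 529 K.
Step 2 — Isobaric: P stays 1760 kPa; V/T = const ⇒ T₂ = 446 K, V₂ = 7.27 L.
W = PΔV = 1760×(7.27−8.62) kPa·L = -2380 J.
ΔU = nCvΔT = 3.45×28.7×(446−529) = -8210 J.
Q = ΔU + W = nCpΔT = -10600 J.
Net over both steps: W = -28500 J, Q = -36700 J, ΔU = -8210 J.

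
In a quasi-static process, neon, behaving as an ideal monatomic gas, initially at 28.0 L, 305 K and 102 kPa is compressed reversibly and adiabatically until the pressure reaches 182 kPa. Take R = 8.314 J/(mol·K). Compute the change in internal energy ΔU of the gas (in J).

1120 J

n = P₁V₁/(RT₁) = 102×28.0/(8.314×305) = 1.13 mol.
Adiabatic: T₂/T₁ = (P₂/P₁)^((γ−1)/γ) ⇒ T₂ = 305×(1.78)^0.400 = 384 K; V₂ = 19.8 L.
For an ideal gas ΔU = nCvΔT with Cv = (3/2)R = 12.5 J/(mol·K).
ΔU = 1.13×12.5×(384−305) = 1120 J.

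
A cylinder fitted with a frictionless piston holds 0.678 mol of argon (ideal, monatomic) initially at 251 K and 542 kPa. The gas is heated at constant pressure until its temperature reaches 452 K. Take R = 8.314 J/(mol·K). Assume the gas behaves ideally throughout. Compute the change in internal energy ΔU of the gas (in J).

1700 J

V₁ = nRT₁/P₁ = 0.678×8.314×251/542 = 2.61 L.
Isobaric: P stays 542 kPa; V/T = const ⇒ T₂ = 452 K, V₂ = 4.70 L.
For an ideal gas ΔU = nCvΔT with Cv = (3/2)R = 12.5 J/(mol·K).
ΔU = 0.678×12.5×(452−251) = 1700 J.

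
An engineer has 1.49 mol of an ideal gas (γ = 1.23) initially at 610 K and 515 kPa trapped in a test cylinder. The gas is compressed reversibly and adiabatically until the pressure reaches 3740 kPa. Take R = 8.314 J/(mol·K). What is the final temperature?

V₁ = nRT₁/P₁ = 1.49×8.314×610/515 = 14.7 L.
Adiabatic: T₂/T₁ = (P₂/P₁)^((γ−1)/γ) ⇒ T₂ = 610×(7.26)^0.187 = 884 K; V₂ = 2.93 L.

884 K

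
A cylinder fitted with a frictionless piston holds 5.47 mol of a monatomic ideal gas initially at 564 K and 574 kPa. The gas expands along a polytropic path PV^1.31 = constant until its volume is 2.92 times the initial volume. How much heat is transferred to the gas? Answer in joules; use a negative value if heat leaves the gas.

12500 J

V₁ = nRT₁/P₁ = 5.47×8.314×564/574 = 44.7 L.
Polytropic n=1.31: T₂ = T₁(V₁/V₂)^(n−1) = 564×(0.342)^0.31 = 405 K; P₂ = P₁(V₁/V₂)^n = 141 kPa.
W = (P₁V₁−P₂V₂)/(n−1) = (574×44.7−141×130)/0.31 = 23400 J.
ΔU = nCvΔT = 5.47×12.5×(405−564) = -10900 J.
Q = ΔU + W = 12500 J.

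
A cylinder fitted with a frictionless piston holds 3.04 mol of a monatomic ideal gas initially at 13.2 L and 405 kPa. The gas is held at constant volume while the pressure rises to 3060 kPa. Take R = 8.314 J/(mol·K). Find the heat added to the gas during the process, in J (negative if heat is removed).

52600 J

T₁ = P₁V₁/(nR) = 405×13.2/(3.04×8.314) = 212 K.
Isochoric: V stays 13.2 L; P/T = const ⇒ T₂ = 1600 K, P₂ = 3060 kPa.
W = 0 (no volume change).
ΔU = nCvΔT = 3.04×12.5×(1600−212) = 52600 J.
Q = ΔU = 52600 J.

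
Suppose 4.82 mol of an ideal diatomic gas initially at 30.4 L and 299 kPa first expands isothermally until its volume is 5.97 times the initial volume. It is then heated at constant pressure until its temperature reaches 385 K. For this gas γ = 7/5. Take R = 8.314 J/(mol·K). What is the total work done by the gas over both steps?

T₁ = P₁V₁/(nR) = 299×30.4/(4.82×8.314) = 227 K.
Step 1 — Isothermal: T stays 227 K; PV = const ⇒ V₂ = 181 L, P₂ = 50.1 kPa.
ΔU = 0 (ideal gas, T constant).
W = nRT ln(V₂/V₁) = 4.82×8.314×227×ln(5.97) = 16200 J.
Q = ΔU + W = 16200 J.
State after step 1: P = 50.1 kPa, V = 181 L, T = 227 K.
Step 2 — Isobaric: P stays 50.1 kPa; V/T = const ⇒ T₂ = 385 K, V₂ = 308 L.
W = PΔV = 50.1×(308−181) kPa·L = 6340 J.
ΔU = nCvΔT = 4.82×20.8×(385−227) = 15800 J.
Q = ΔU + W = nCpΔT = 22200 J.
Net over both steps: W = 22600 J, Q = 38400 J, ΔU = 15800 J.

22600 J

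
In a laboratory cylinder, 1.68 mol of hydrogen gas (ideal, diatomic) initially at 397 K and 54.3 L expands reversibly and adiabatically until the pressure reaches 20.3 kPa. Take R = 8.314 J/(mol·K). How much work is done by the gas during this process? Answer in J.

5130 J

P₁ = nRT₁/V₁ = 1.68×8.314×397/54.3 = 102 kPa.
Adiabatic: T₂/T₁ = (P₂/P₁)^((γ−1)/γ) ⇒ T₂ = 397×(0.199)^0.286 = 250 K; V₂ = 172 L.
ΔU = nCvΔT = 1.68×20.8×(250−397) = -5130 J.
Q = 0 for an adiabatic process, so W = −ΔU = 5130 J.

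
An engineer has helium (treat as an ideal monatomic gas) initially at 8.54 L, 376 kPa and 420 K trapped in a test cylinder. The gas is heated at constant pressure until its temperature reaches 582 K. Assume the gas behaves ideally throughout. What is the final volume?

Isobaric: P stays 376 kPa; V/T = const ⇒ T₂ = 582 K, V₂ = 11.8 L.

11.8 L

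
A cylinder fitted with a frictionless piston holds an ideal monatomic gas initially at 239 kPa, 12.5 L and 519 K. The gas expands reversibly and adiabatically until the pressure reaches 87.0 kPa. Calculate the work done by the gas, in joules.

1490 J

n = P₁V₁/(RT₁) = 239×12.5/(8.314×519) = 0.692 mol.
Adiabatic: T₂/T₁ = (P₂/P₁)^((γ−1)/γ) ⇒ T₂ = 519×(0.364)^0.400 = 346 K; V₂ = 22.9 L.
ΔU = nCvΔT = 0.692×12.5×(346−519) = -1490 J.
Q = 0 for an adiabatic process, so W = −ΔU = 1490 J.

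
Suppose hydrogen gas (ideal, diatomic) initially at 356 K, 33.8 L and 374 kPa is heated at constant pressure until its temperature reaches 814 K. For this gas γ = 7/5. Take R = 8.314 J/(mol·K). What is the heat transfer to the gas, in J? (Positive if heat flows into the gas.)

n = P₁V₁/(RT₁) = 374×33.8/(8.314×356) = 4.27 mol.
Isobaric: P stays 374 kPa; V/T = const ⇒ T₂ = 814 K, V₂ = 77.3 L.
W = PΔV = 374×(77.3−33.8) kPa·L = 16300 J.
ΔU = nCvΔT = 4.27×20.8×(814−356) = 40700 J.
Q = ΔU + W = nCpΔT = 56900 J.

56900 J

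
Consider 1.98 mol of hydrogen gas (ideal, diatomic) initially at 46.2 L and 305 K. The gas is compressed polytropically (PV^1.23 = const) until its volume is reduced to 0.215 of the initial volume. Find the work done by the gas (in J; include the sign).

-9260 J

P₁ = nRT₁/V₁ = 1.98×8.314×305/46.2 = 109 kPa.
Polytropic n=1.23: T₂ = T₁(V₁/V₂)^(n−1) = 305×(4.65)^0.23 = 434 K; P₂ = P₁(V₁/V₂)^n = 720 kPa.
W = (P₁V₁−P₂V₂)/(n−1) = (109×46.2−720×9.93)/0.23 = -9260 J.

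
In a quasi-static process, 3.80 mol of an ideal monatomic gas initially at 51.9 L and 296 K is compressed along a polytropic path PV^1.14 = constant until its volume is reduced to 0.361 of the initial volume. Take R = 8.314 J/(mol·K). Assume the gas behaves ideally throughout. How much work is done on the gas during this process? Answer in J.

P₁ = nRT₁/V₁ = 3.80×8.314×296/51.9 = 180 kPa.
Polytropic n=1.14: T₂ = T₁(V₁/V₂)^(n−1) = 296×(2.77)^0.14 = 341 K; P₂ = P₁(V₁/V₂)^n = 576 kPa.
W = (P₁V₁−P₂V₂)/(n−1) = (180×51.9−576×18.7)/0.14 = -10200 J.
Work done on the gas = −W_by = 10200 J.

10200 J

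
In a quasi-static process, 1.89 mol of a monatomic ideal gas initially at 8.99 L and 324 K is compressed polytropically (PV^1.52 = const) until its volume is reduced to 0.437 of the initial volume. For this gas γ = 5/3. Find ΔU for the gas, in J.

4110 J

P₁ = nRT₁/V₁ = 1.89×8.314×324/8.99 = 566 kPa.
Polytropic n=1.52: T₂ = T₁(V₁/V₂)^(n−1) = 324×(2.29)^0.52 = 498 K; P₂ = P₁(V₁/V₂)^n = 1990 kPa.
For an ideal gas ΔU = nCvΔT with Cv = (3/2)R = 12.5 J/(mol·K).
ΔU = 1.89×12.5×(498−324) = 4110 J.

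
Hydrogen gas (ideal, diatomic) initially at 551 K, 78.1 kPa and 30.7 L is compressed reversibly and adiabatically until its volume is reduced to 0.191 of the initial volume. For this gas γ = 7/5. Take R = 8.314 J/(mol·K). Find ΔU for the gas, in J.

n = P₁V₁/(RT₁) = 78.1×30.7/(8.314×551) = 0.523 mol.
Adiabatic: TV^(γ−1) = const ⇒ T₂ = 551×(5.24)^0.400 = 1070 K; PV^γ = const ⇒ P₂ = 793 kPa.
For an ideal gas ΔU = nCvΔT with Cv = (5/2)R = 20.8 J/(mol·K).
ΔU = 0.523×20.8×(1070−551) = 5630 J.

5630 J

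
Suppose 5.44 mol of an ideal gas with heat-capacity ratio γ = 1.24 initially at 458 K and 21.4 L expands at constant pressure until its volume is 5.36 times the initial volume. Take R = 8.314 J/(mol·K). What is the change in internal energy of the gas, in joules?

P₁ = nRT₁/V₁ = 5.44×8.314×458/21.4 = 968 kPa.
Isobaric: P stays 968 kPa; V/T = const ⇒ T₂ = 2450 K, V₂ = 115 L.
For an ideal gas ΔU = nCvΔT with Cv = R/(γ−1) = 34.6 J/(mol·K).
ΔU = 5.44×34.6×(2450−458) = 376000 J.

376000 J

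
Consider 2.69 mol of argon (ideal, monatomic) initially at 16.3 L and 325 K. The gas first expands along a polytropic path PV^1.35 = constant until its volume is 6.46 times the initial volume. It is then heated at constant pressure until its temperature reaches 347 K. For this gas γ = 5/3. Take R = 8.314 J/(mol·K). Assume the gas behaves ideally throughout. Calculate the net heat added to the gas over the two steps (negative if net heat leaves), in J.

P₁ = nRT₁/V₁ = 2.69×8.314×325/16.3 = 446 kPa.
Step 1 — Polytropic n=1.35: T₂ = T₁(V₁/V₂)^(n−1) = 325×(0.155)^0.35 = 169 K; P₂ = P₁(V₁/V₂)^n = 35.9 kPa.
W = (P₁V₁−P₂V₂)/(n−1) = (446×16.3−35.9×105)/0.35 = 9960 J.
ΔU = nCvΔT = 2.69×12.5×(169−325) = -5230 J.
Q = ΔU + W = 4730 J.
State after step 1: P = 35.9 kPa, V = 105 L, T = 169 K.
Step 2 — Isobaric: P stays 35.9 kPa; V/T = const ⇒ T₂ = 347 K, V₂ = 216 L.
W = PΔV = 35.9×(216−105) kPa·L = 3980 J.
ΔU = nCvΔT = 2.69×12.5×(347−169) = 5970 J.
Q = ΔU + W = nCpΔT = 9940 J.
Net over both steps: W = 13900 J, Q = 14700 J, ΔU = 738 J.

14700 J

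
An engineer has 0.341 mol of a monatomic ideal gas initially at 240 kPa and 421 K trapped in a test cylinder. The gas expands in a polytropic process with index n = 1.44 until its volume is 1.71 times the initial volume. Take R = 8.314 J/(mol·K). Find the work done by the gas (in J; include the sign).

570 J

V₁ = nRT₁/P₁ = 0.341×8.314×421/240 = 4.97 L.
Polytropic n=1.44: T₂ = T₁(V₁/V₂)^(n−1) = 421×(0.585)^0.44 = 332 K; P₂ = P₁(V₁/V₂)^n = 111 kPa.
W = (P₁V₁−P₂V₂)/(n−1) = (240×4.97−111×8.50)/0.44 = 570 J.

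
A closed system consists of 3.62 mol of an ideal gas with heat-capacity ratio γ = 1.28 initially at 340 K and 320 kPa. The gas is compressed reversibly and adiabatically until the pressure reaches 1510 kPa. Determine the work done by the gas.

V₁ = nRT₁/P₁ = 3.62×8.314×340/320 = 32.0 L.
Adiabatic: T₂/T₁ = (P₂/P₁)^((γ−1)/γ) ⇒ T₂ = 340×(4.72)^0.219 = 477 K; V₂ = 9.52 L.
ΔU = nCvΔT = 3.62×29.7×(477−340) = 14800 J.
Q = 0 for an adiabatic process, so W = −ΔU = -14800 J.

-14800 J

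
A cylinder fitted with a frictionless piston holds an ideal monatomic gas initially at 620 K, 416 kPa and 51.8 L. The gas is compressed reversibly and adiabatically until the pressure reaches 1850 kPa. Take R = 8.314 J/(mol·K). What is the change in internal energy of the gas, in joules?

26400 J

n = P₁V₁/(RT₁) = 416×51.8/(8.314×620) = 4.18 mol.
Adiabatic: T₂/T₁ = (P₂/P₁)^((γ−1)/γ) ⇒ T₂ = 620×(4.45)^0.400 = 1130 K; V₂ = 21.2 L.
For an ideal gas ΔU = nCvΔT with Cv = (3/2)R = 12.5 J/(mol·K).
ΔU = 4.18×12.5×(1130−620) = 26400 J.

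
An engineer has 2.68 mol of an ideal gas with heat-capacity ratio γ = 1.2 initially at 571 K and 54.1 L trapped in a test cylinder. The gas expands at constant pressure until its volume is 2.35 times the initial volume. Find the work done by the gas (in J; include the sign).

P₁ = nRT₁/V₁ = 2.68×8.314×571/54.1 = 235 kPa.
Isobaric: P stays 235 kPa; V/T = const ⇒ T₂ = 1340 K, V₂ = 127 L.
W = PΔV = 235×(127−54.1) kPa·L = 17200 J.

17200 J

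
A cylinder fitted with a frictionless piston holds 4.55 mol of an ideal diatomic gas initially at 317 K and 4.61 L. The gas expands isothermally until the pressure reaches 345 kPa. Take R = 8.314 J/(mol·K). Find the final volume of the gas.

34.8 L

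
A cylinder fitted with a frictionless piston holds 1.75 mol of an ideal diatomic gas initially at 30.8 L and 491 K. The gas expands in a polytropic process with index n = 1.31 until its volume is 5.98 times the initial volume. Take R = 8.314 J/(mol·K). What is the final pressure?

P₁ = nRT₁/V₁ = 1.75×8.314×491/30.8 = 232 kPa.
Polytropic n=1.31: T₂ = T₁(V₁/V₂)^(n−1) = 491×(0.167)^0.31 = 282 K; P₂ = P₁(V₁/V₂)^n = 22.3 kPa.

22.3 kPa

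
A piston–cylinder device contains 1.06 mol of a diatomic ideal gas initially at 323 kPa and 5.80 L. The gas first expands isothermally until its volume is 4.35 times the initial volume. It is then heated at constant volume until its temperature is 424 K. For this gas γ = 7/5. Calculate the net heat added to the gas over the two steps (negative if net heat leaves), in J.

T₁ = P₁V₁/(nR) = 323×5.80/(1.06×8.314) = 213 K.
Step 1 — Isothermal: T stays 213 K; PV = const ⇒ V₂ = 25.2 L, P₂ = 74.3 kPa.
ΔU = 0 (ideal gas, T constant).
W = nRT ln(V₂/V₁) = 1.06×8.314×213×ln(4.35) = 2750 J.
Q = ΔU + W = 2750 J.
State after step 1: P = 74.3 kPa, V = 25.2 L, T = 213 K.
Step 2 — Isochoric: V stays 25.2 L; P/T = const ⇒ T₂ = 424 K, P₂ = 148 kPa.
W = 0 (no volume change).
ΔU = nCvΔT = 1.06×20.8×(424−213) = 4660 J.
Q = ΔU = 4660 J.
Net over both steps: W = 2750 J, Q = 7410 J, ΔU = 4660 J.

7410 J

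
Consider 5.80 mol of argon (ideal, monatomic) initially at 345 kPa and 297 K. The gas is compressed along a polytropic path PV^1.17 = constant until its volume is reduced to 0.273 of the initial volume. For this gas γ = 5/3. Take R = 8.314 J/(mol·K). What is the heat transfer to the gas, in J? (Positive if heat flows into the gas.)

-15500 J

V₁ = nRT₁/P₁ = 5.80×8.314×297/345 = 41.5 L.
Polytropic n=1.17: T₂ = T₁(V₁/V₂)^(n−1) = 297×(3.66)^0.17 = 370 K; P₂ = P₁(V₁/V₂)^n = 1580 kPa.
W = (P₁V₁−P₂V₂)/(n−1) = (345×41.5−1580×11.3)/0.17 = -20800 J.
ΔU = nCvΔT = 5.80×12.5×(370−297) = 5310 J.
Q = ΔU + W = -15500 J.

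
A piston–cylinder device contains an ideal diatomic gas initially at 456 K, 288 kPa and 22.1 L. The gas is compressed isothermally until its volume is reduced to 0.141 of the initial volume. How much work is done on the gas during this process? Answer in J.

n = P₁V₁/(RT₁) = 288×22.1/(8.314×456) = 1.68 mol.
Isothermal: T stays 456 K; PV = const ⇒ V₂ = 3.12 L, P₂ = 2040 kPa.
W = nRT ln(V₂/V₁) = 1.68×8.314×456×ln(0.141) = -12500 J.
Work done on the gas = −W_by = 12500 J.

12500 J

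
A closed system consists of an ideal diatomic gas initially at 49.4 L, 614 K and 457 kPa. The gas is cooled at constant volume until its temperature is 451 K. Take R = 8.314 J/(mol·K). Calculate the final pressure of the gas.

336 kPa

Isochoric: V stays 49.4 L; P/T = const ⇒ T₂ = 451 K, P₂ = 336 kPa.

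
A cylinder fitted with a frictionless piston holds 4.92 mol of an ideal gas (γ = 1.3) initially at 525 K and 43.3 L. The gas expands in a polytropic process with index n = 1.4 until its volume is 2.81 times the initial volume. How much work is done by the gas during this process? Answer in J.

18200 J

P₁ = nRT₁/V₁ = 4.92×8.314×525/43.3 = 496 kPa.
Polytropic n=1.4: T₂ = T₁(V₁/V₂)^(n−1) = 525×(0.356)^0.40 = 347 K; P₂ = P₁(V₁/V₂)^n = 117 kPa.
W = (P₁V₁−P₂V₂)/(n−1) = (496×43.3−117×122)/0.40 = 18200 J.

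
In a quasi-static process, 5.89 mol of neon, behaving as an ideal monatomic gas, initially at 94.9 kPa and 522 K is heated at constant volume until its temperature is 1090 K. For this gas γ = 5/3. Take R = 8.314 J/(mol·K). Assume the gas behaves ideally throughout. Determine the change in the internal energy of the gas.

V₁ = nRT₁/P₁ = 5.89×8.314×522/94.9 = 269 L.
Isochoric: V stays 269 L; P/T = const ⇒ T₂ = 1090 K, P₂ = 198 kPa.
For an ideal gas ΔU = nCvΔT with Cv = (3/2)R = 12.5 J/(mol·K).
ΔU = 5.89×12.5×(1090−522) = 41700 J.

41700 J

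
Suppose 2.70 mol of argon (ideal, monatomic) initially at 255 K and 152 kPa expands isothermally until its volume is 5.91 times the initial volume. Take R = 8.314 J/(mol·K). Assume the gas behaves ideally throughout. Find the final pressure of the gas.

V₁ = nRT₁/P₁ = 2.70×8.314×255/152 = 37.7 L.
Isothermal: T stays 255 K; PV = const ⇒ V₂ = 223 L, P₂ = 25.7 kPa.

25.7 kPa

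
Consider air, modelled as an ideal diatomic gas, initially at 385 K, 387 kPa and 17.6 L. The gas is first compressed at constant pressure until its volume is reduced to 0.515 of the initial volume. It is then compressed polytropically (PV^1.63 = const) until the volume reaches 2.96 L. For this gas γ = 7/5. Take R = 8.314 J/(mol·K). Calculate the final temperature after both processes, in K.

n = P₁V₁/(RT₁) = 387×17.6/(8.314×385) = 2.13 mol.
Step 1 — Isobaric: P stays 387 kPa; V/T = const ⇒ T₂ = 198 K, V₂ = 9.06 L.
W = PΔV = 387×(9.06−17.6) kPa·L = -3300 J.
ΔU = nCvΔT = 2.13×20.8×(198−385) = -8260 J.
Q = ΔU + W = nCpΔT = -11600 J.
State after step 1: P = 387 kPa, V = 9.06 L, T = 198 K.
Step 2 — Polytropic n=1.63: T₂ = T₁(V₁/V₂)^(n−1) = 198×(3.06)^0.63 = 401 K; P₂ = P₁(V₁/V₂)^n = 2400 kPa.
W = (P₁V₁−P₂V₂)/(n−1) = (387×9.06−2400×2.96)/0.63 = -5700 J.
ΔU = nCvΔT = 2.13×20.8×(401−198) = 8980 J.
Q = ΔU + W = 3280 J.
Net over both steps: W = -9000 J, Q = -8280 J, ΔU = 721 J.

401 K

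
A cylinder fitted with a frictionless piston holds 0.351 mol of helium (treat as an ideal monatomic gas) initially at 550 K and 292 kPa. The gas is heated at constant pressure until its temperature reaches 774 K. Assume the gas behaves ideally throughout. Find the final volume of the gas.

V₁ = nRT₁/P₁ = 0.351×8.314×550/292 = 5.50 L.
Isobaric: P stays 292 kPa; V/T = const ⇒ T₂ = 774 K, V₂ = 7.74 L.

7.74 L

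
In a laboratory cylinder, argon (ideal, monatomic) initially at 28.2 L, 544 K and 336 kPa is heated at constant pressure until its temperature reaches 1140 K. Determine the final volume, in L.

59.1 L

Isobaric: P stays 336 kPa; V/T = const ⇒ T₂ = 1140 K, V₂ = 59.1 L.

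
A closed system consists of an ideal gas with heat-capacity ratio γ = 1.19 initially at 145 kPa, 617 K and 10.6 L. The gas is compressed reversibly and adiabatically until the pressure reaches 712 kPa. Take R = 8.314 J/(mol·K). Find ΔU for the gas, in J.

2340 J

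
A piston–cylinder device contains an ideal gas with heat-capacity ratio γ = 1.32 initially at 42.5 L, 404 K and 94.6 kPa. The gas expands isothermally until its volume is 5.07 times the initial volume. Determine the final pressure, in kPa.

Isothermal: T stays 404 K; PV = const ⇒ V₂ = 215 L, P₂ = 18.7 kPa.

18.7 kPa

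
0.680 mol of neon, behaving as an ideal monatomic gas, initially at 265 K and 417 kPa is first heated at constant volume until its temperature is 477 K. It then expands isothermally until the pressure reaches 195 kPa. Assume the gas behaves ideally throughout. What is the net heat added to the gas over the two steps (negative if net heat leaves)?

V₁ = nRT₁/P₁ = 0.680×8.314×265/417 = 3.59 L.
Step 1 — Isochoric: V stays 3.59 L; P/T = const ⇒ T₂ = 477 K, P₂ = 751 kPa.
W = 0 (no volume change).
ΔU = nCvΔT = 0.680×12.5×(477−265) = 1800 J.
Q = ΔU = 1800 J.
State after step 1: P = 751 kPa, V = 3.59 L, T = 477 K.
Step 2 — Isothermal: T stays 477 K; PV = const ⇒ V₂ = 13.8 L, P₂ = 195 kPa.
ΔU = 0 (ideal gas, T constant).
W = nRT ln(V₂/V₁) = 0.680×8.314×477×ln(3.85) = 3630 J.
Q = ΔU + W = 3630 J.
Net over both steps: W = 3630 J, Q = 5430 J, ΔU = 1800 J.

5430 J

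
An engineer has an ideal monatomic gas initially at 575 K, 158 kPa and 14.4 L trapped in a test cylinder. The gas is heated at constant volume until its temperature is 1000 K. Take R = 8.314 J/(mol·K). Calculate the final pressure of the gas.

Isochoric: V stays 14.4 L; P/T = const ⇒ T₂ = 1000 K, P₂ = 275 kPa.

275 kPa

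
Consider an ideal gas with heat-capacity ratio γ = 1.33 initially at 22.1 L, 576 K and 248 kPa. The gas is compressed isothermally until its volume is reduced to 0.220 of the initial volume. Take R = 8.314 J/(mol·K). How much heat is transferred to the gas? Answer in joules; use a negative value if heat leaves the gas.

-8300 J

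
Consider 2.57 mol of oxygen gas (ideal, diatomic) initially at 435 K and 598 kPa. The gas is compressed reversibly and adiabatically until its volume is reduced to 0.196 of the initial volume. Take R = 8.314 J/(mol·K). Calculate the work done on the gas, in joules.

21400 J

V₁ = nRT₁/P₁ = 2.57×8.314×435/598 = 15.5 L.
Adiabatic: TV^(γ−1) = const ⇒ T₂ = 435×(5.10)^0.400 = 835 K; PV^γ = const ⇒ P₂ = 5860 kPa.
ΔU = nCvΔT = 2.57×20.8×(835−435) = 21400 J.
Q = 0 for an adiabatic process, so W = −ΔU = -21400 J.
Work done on the gas = −W_by = 21400 J.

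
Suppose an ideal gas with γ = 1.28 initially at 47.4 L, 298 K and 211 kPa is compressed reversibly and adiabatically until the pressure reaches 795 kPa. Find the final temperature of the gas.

Adiabatic: T₂/T₁ = (P₂/P₁)^((γ−1)/γ) ⇒ T₂ = 298×(3.77)^0.219 = 398 K; V₂ = 16.8 L.

398 K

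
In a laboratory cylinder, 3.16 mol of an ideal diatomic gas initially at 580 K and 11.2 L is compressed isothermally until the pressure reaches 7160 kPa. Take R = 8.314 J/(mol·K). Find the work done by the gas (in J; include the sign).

-25300 J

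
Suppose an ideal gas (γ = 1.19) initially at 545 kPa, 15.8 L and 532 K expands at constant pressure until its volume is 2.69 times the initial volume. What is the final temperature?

1430 K

Isobaric: P stays 545 kPa; V/T = const ⇒ T₂ = 1430 K, V₂ = 42.5 L.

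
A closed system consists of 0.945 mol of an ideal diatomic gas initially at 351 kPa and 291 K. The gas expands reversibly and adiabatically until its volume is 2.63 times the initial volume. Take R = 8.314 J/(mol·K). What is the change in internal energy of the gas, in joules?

-1830 J

V₁ = nRT₁/P₁ = 0.945×8.314×291/351 = 6.51 L.
Adiabatic: TV^(γ−1) = const ⇒ T₂ = 291×(0.380)^0.400 = 198 K; PV^γ = const ⇒ P₂ = 90.7 kPa.
For an ideal gas ΔU = nCvΔT with Cv = (5/2)R = 20.8 J/(mol·K).
ΔU = 0.945×20.8×(198−291) = -1830 J.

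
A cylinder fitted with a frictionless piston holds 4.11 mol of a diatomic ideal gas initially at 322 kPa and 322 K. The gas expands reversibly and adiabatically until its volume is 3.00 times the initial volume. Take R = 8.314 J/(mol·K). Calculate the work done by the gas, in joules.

V₁ = nRT₁/P₁ = 4.11×8.314×322/322 = 34.2 L.
Adiabatic: TV^(γ−1) = const ⇒ T₂ = 322×(0.333)^0.400 = 207 K; PV^γ = const ⇒ P₂ = 69.2 kPa.
ΔU = nCvΔT = 4.11×20.8×(207−322) = -9780 J.
Q = 0 for an adiabatic process, so W = −ΔU = 9780 J.

9780 J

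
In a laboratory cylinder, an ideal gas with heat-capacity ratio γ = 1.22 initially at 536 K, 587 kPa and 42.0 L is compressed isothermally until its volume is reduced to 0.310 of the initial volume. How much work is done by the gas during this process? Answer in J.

-28900 J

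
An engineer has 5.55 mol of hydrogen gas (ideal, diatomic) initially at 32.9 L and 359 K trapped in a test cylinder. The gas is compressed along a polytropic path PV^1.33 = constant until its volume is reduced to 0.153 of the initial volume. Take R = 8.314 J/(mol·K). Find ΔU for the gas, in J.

35500 J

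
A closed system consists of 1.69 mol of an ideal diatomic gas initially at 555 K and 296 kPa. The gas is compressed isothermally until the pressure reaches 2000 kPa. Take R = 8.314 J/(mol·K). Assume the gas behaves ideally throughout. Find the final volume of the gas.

V₁ = nRT₁/P₁ = 1.69×8.314×555/296 = 26.3 L.
Isothermal: T stays 555 K; PV = const ⇒ V₂ = 3.90 L, P₂ = 2000 kPa.

3.90 L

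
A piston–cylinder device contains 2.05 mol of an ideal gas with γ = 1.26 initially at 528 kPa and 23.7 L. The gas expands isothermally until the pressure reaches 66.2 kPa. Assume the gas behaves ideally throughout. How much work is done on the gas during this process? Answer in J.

T₁ = P₁V₁/(nR) = 528×23.7/(2.05×8.314) = 734 K.
Isothermal: T stays 734 K; PV = const ⇒ V₂ = 189 L, P₂ = 66.2 kPa.
W = nRT ln(V₂/V₁) = 2.05×8.314×734×ln(7.98) = 26000 J.
Work done on the gas = −W_by = -26000 J.

-26000 J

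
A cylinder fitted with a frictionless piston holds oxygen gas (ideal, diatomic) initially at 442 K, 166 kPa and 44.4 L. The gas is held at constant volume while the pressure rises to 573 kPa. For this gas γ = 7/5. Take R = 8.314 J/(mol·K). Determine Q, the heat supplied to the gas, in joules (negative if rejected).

45200 J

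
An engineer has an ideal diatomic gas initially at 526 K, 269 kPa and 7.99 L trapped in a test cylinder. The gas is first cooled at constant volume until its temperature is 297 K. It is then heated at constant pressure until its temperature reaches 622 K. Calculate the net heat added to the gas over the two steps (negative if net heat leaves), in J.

2310 J

n = P₁V₁/(RT₁) = 269×7.99/(8.314×526) = 0.491 mol.
Step 1 — Isochoric: V stays 7.99 L; P/T = const ⇒ T₂ = 297 K, P₂ = 152 kPa.
W = 0 (no volume change).
ΔU = nCvΔT = 0.491×20.8×(297−526) = -2340 J.
Q = ΔU = -2340 J.
State after step 1: P = 152 kPa, V = 7.99 L, T = 297 K.
Step 2 — Isobaric: P stays 152 kPa; V/T = const ⇒ T₂ = 622 K, V₂ = 16.7 L.
W = PΔV = 152×(16.7−7.99) kPa·L = 1330 J.
ΔU = nCvΔT = 0.491×20.8×(622−297) = 3320 J.
Q = ΔU + W = nCpΔT = 4650 J.
Net over both steps: W = 1330 J, Q = 2310 J, ΔU = 981 J.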